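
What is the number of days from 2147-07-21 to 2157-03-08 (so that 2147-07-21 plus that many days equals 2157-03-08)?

3518

Jul 21, 2147 → Jul 21, 2148: 366 days (Feb 29, 2148 is in that span).
Jul 21, 2148 → Jul 21, 2149: 365 days.
Jul 21, 2149 → Jul 21, 2150: 365 days.
Jul 21, 2150 → Jul 21, 2151: 365 days.
Jul 21, 2151 → Jul 21, 2152: 366 days (Feb 29, 2152 is in that span).
Jul 21, 2152 → Jul 21, 2153: 365 days.
Jul 21, 2153 → Jul 21, 2154: 365 days.
Jul 21, 2154 → Jul 21, 2155: 365 days.
Jul 21, 2155 → Jul 21, 2156: 366 days (Feb 29, 2156 is in that span).
Jul 21, 2156 → Aug 21, 2156: 31 days (July has 31).
Aug 21, 2156 → Sep 21, 2156: 31 days (August has 31).
Sep 21, 2156 → Oct 21, 2156: 30 days (September has 30).
Oct 21, 2156 → Nov 21, 2156: 31 days (October has 31).
Nov 21, 2156 → Dec 21, 2156: 30 days (November has 30).
Dec 21, 2156 → Jan 21, 2157: 31 days (December has 31).
Jan 21, 2157 → Feb 21, 2157: 31 days (January has 31).
Feb 21, 2157 → Mar 8, 2157: 15 days.
Total: 3518 days.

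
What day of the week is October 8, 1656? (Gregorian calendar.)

Doomsday rule: the anchor day for the 1600s is Tuesday. For year 56: 56÷12 = 4 r 8, and 8÷4 = 2, so 4+8+2 = 14.
Tuesday + 14 ≡ Tuesday — that's 1656's doomsday.
In October the doomsday date is Oct 10.
Oct 8 is 2 days before Oct 10; 2 mod 7 = 2, so Tuesday − 2 = Sunday.

Sunday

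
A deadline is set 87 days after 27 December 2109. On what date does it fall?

Dec has 31 days: +5 → Jan 1, 2110 (82 left).
Jan has 31 days: +31 → Feb 1, 2110 (51 left).
Feb has 28 days: +28 → Mar 1, 2110 (23 left).
+23 → Mar 24, 2110.

March 24, 2110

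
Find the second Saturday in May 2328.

May 12, 2328

May 1, 2328 is a Tuesday.
The first Saturday is therefore May 5 (4 days later).
The second Saturday is 5 + 1×7 = May 12.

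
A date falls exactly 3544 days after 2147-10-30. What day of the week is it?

First find the weekday of Oct 30, 2147. Doomsday rule: the anchor day for the 2100s is Sunday. For year 47: 47÷12 = 3 r 11, and 11÷4 = 2, so 3+11+2 = 16.
Sunday + 16 ≡ Tuesday — that's 2147's doomsday.
In October the doomsday date is Oct 10.
Oct 30 is 20 days after Oct 10; 20 mod 7 = 6, so Tuesday + 6 = Monday.
3544 mod 7 = 2, so 3544 days after a Monday is Monday + 2 = Wednesday.

Wednesday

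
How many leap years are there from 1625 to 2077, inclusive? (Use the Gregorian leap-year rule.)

110

Multiples of 4 in [1625,2077]: 113.
Of those, multiples of 100: 4 (not leap unless ÷400).
Multiples of 400: 1.
Leap years = 113 − 4 + 1 = 110.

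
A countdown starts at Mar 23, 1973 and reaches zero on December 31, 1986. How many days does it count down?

Mar 23, 1973 → Mar 23, 1974: 365 days.
Mar 23, 1974 → Mar 23, 1975: 365 days.
Mar 23, 1975 → Mar 23, 1976: 366 days (Feb 29, 1976 is in that span).
Mar 23, 1976 → Mar 23, 1977: 365 days.
Mar 23, 1977 → Mar 23, 1978: 365 days.
Mar 23, 1978 → Mar 23, 1979: 365 days.
Mar 23, 1979 → Mar 23, 1980: 366 days (Feb 29, 1980 is in that span).
Mar 23, 1980 → Mar 23, 1981: 365 days.
Mar 23, 1981 → Mar 23, 1982: 365 days.
Mar 23, 1982 → Mar 23, 1983: 365 days.
Mar 23, 1983 → Mar 23, 1984: 366 days (Feb 29, 1984 is in that span).
Mar 23, 1984 → Mar 23, 1985: 365 days.
Mar 23, 1985 → Mar 23, 1986: 365 days.
Mar 23, 1986 → Apr 23, 1986: 31 days (March has 31).
Apr 23, 1986 → May 23, 1986: 30 days (April has 30).
May 23, 1986 → Jun 23, 1986: 31 days (May has 31).
Jun 23, 1986 → Jul 23, 1986: 30 days (June has 30).
Jul 23, 1986 → Aug 23, 1986: 31 days (July has 31).
Aug 23, 1986 → Sep 23, 1986: 31 days (August has 31).
Sep 23, 1986 → Oct 23, 1986: 30 days (September has 30).
Oct 23, 1986 → Nov 23, 1986: 31 days (October has 31).
Nov 23, 1986 → Dec 23, 1986: 30 days (November has 30).
Dec 23, 1986 → Dec 31, 1986: 8 days.
Total: 5031 days.

5031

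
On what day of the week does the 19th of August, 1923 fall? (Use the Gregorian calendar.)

Sunday

Doomsday rule: the anchor day for the 1900s is Wednesday. For year 23: 23÷12 = 1 r 11, and 11÷4 = 2, so 1+11+2 = 14.
Wednesday + 14 ≡ Wednesday — that's 1923's doomsday.
In August the doomsday date is Aug 8.
Aug 19 is 11 days after Aug 8; 11 mod 7 = 4, so Wednesday + 4 = Sunday.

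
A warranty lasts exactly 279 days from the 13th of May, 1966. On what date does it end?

May has 31 days: +19 → Jun 1, 1966 (260 left).
Jun has 30 days: +30 → Jul 1, 1966 (230 left).
Jul has 31 days: +31 → Aug 1, 1966 (199 left).
Aug has 31 days: +31 → Sep 1, 1966 (168 left).
Sep has 30 days: +30 → Oct 1, 1966 (138 left).
Oct has 31 days: +31 → Nov 1, 1966 (107 left).
Nov has 30 days: +30 → Dec 1, 1966 (77 left).
Dec has 31 days: +31 → Jan 1, 1967 (46 left).
Jan has 31 days: +31 → Feb 1, 1967 (15 left).
+15 → Feb 16, 1967.

February 16, 1967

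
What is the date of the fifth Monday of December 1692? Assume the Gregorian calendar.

December 29, 1692

December 1, 1692 is a Monday.
The first Monday is therefore December 1 (same day).
The fifth Monday is 1 + 4×7 = December 29.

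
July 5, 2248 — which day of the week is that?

Wednesday

Doomsday rule: the anchor day for the 2200s is Friday. For year 48: 48÷12 = 4 r 0, and 0÷4 = 0, so 4+0+0 = 4.
Friday + 4 ≡ Tuesday — that's 2248's doomsday.
In July the doomsday date is Jul 11.
Jul 5 is 6 days before Jul 11; 6 mod 7 = 6, so Tuesday − 6 = Wednesday.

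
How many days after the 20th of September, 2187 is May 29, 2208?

Sep 20, 2187 → Sep 20, 2188: 366 days (Feb 29, 2188 is in that span).
Sep 20, 2188 → Sep 20, 2189: 365 days.
Sep 20, 2189 → Sep 20, 2190: 365 days.
Sep 20, 2190 → Sep 20, 2191: 365 days.
Sep 20, 2191 → Sep 20, 2192: 366 days (Feb 29, 2192 is in that span).
Sep 20, 2192 → Sep 20, 2193: 365 days.
Sep 20, 2193 → Sep 20, 2194: 365 days.
Sep 20, 2194 → Sep 20, 2195: 365 days.
Sep 20, 2195 → Sep 20, 2196: 366 days (Feb 29, 2196 is in that span).
Sep 20, 2196 → Sep 20, 2197: 365 days.
Sep 20, 2197 → Sep 20, 2198: 365 days.
Sep 20, 2198 → Sep 20, 2199: 365 days.
Sep 20, 2199 → Sep 20, 2200: 365 days.
Sep 20, 2200 → Sep 20, 2201: 365 days.
Sep 20, 2201 → Sep 20, 2202: 365 days.
Sep 20, 2202 → Sep 20, 2203: 365 days.
Sep 20, 2203 → Sep 20, 2204: 366 days (Feb 29, 2204 is in that span).
Sep 20, 2204 → Sep 20, 2205: 365 days.
Sep 20, 2205 → Sep 20, 2206: 365 days.
Sep 20, 2206 → Sep 20, 2207: 365 days.
Sep 20, 2207 → Oct 20, 2207: 30 days (September has 30).
Oct 20, 2207 → Nov 20, 2207: 31 days (October has 31).
Nov 20, 2207 → Dec 20, 2207: 30 days (November has 30).
Dec 20, 2207 → Jan 20, 2208: 31 days (December has 31).
Jan 20, 2208 → Feb 20, 2208: 31 days (January has 31).
Feb 20, 2208 → Mar 20, 2208: 29 days (February has 29).
Mar 20, 2208 → Apr 20, 2208: 31 days (March has 31).
Apr 20, 2208 → May 20, 2208: 30 days (April has 30).
May 20, 2208 → May 29, 2208: 9 days.
Total: 7556 days.

7556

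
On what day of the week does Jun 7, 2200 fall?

Saturday

Doomsday rule: the anchor day for the 2200s is Friday. For year 00: 0÷12 = 0 r 0, and 0÷4 = 0, so 0+0+0 = 0.
Friday + 0 ≡ Friday — that's 2200's doomsday.
In June the doomsday date is Jun 6.
Jun 7 is 1 day after Jun 6; 1 mod 7 = 1, so Friday + 1 = Saturday.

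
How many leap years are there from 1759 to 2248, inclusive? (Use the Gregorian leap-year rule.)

Multiples of 4 in [1759,2248]: 123.
Of those, multiples of 100: 5 (not leap unless ÷400).
Multiples of 400: 1.
Leap years = 123 − 5 + 1 = 119.

119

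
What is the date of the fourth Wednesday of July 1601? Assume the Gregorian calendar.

July 1, 1601 is a Sunday.
The first Wednesday is therefore July 4 (3 days later).
The fourth Wednesday is 4 + 3×7 = July 25.

July 25, 1601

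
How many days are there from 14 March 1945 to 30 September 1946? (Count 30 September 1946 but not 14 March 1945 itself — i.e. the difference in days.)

Mar 14, 1945 → Mar 14, 1946: 365 days.
Mar 14, 1946 → Apr 14, 1946: 31 days (March has 31).
Apr 14, 1946 → May 14, 1946: 30 days (April has 30).
May 14, 1946 → Jun 14, 1946: 31 days (May has 31).
Jun 14, 1946 → Jul 14, 1946: 30 days (June has 30).
Jul 14, 1946 → Aug 14, 1946: 31 days (July has 31).
Aug 14, 1946 → Sep 14, 1946: 31 days (August has 31).
Sep 14, 1946 → Sep 30, 1946: 16 days.
Total: 565 days.

565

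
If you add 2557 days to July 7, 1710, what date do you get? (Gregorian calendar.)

+365 (one year) → Jul 7, 1711 (2192 left).
+366 (one year; includes Feb 29, 1712) → Jul 7, 1712 (1826 left).
+365 (one year) → Jul 7, 1713 (1461 left).
+365 (one year) → Jul 7, 1714 (1096 left).
+365 (one year) → Jul 7, 1715 (731 left).
+366 (one year; includes Feb 29, 1716) → Jul 7, 1716 (365 left).
Jul has 31 days: +25 → Aug 1, 1716 (340 left).
Aug has 31 days: +31 → Sep 1, 1716 (309 left).
Sep has 30 days: +30 → Oct 1, 1716 (279 left).
Oct has 31 days: +31 → Nov 1, 1716 (248 left).
Nov has 30 days: +30 → Dec 1, 1716 (218 left).
Dec has 31 days: +31 → Jan 1, 1717 (187 left).
Jan has 31 days: +31 → Feb 1, 1717 (156 left).
Feb has 28 days: +28 → Mar 1, 1717 (128 left).
Mar has 31 days: +31 → Apr 1, 1717 (97 left).
Apr has 30 days: +30 → May 1, 1717 (67 left).
May has 31 days: +31 → Jun 1, 1717 (36 left).
Jun has 30 days: +30 → Jul 1, 1717 (6 left).
+6 → Jul 7, 1717.

July 7, 1717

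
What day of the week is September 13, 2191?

Tuesday

Doomsday rule: the anchor day for the 2100s is Sunday. For year 91: 91÷12 = 7 r 7, and 7÷4 = 1, so 7+7+1 = 15.
Sunday + 15 ≡ Monday — that's 2191's doomsday.
In September the doomsday date is Sep 5.
Sep 13 is 8 days after Sep 5; 8 mod 7 = 1, so Monday + 1 = Tuesday.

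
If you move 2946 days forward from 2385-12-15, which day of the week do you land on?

First find the weekday of Dec 15, 2385. Doomsday rule: the anchor day for the 2300s is Wednesday. For year 85: 85÷12 = 7 r 1, and 1÷4 = 0, so 7+1+0 = 8.
Wednesday + 8 ≡ Thursday — that's 2385's doomsday.
In December the doomsday date is Dec 12.
Dec 15 is 3 days after Dec 12; 3 mod 7 = 3, so Thursday + 3 = Sunday.
2946 mod 7 = 6, so 2946 days after a Sunday is Sunday + 6 = Saturday.

Saturday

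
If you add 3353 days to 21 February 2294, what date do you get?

+365 (one year) → Feb 21, 2295 (2988 left).
+365 (one year) → Feb 21, 2296 (2623 left).
+366 (one year; includes Feb 29, 2296) → Feb 21, 2297 (2257 left).
+365 (one year) → Feb 21, 2298 (1892 left).
+365 (one year) → Feb 21, 2299 (1527 left).
+365 (one year) → Feb 21, 2300 (1162 left).
+365 (one year) → Feb 21, 2301 (797 left).
+365 (one year) → Feb 21, 2302 (432 left).
+365 (one year) → Feb 21, 2303 (67 left).
Feb has 28 days: +8 → Mar 1, 2303 (59 left).
Mar has 31 days: +31 → Apr 1, 2303 (28 left).
+28 → Apr 29, 2303.

April 29, 2303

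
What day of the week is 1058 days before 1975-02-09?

Feb 9, 1975 is a Sunday.
1058 mod 7 = 1, so 1058 days before a Sunday is Sunday − 1 = Saturday.

Saturday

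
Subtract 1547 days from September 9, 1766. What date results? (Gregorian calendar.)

June 15, 1762

−365 (one year) → Sep 9, 1765 (1182 left).
−365 (one year) → Sep 9, 1764 (817 left).
−366 (one year; includes Feb 29, 1764) → Sep 9, 1763 (451 left).
−365 (one year) → Sep 9, 1762 (86 left).
−9 → Aug 31, 1762 (end of Aug, 31 days; 77 left).
−31 → Jul 31, 1762 (end of Jul, 31 days; 46 left).
−31 → Jun 30, 1762 (end of Jun, 30 days; 15 left).
−15 → Jun 15, 1762.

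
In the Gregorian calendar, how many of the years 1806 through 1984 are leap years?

44

Multiples of 4 in [1806,1984]: 45.
Of those, multiples of 100: 1 (not leap unless ÷400).
Multiples of 400: 0.
Leap years = 45 − 1 + 0 = 44.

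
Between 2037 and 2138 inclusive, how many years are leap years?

Multiples of 4 in [2037,2138]: 25.
Of those, multiples of 100: 1 (not leap unless ÷400).
Multiples of 400: 0.
Leap years = 25 − 1 + 0 = 24.

24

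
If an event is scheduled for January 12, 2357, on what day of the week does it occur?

Saturday

Doomsday rule: the anchor day for the 2300s is Wednesday. For year 57: 57÷12 = 4 r 9, and 9÷4 = 2, so 4+9+2 = 15.
Wednesday + 15 ≡ Thursday — that's 2357's doomsday.
In January the doomsday date is Jan 3 (2357 is not a leap year).
Jan 12 is 9 days after Jan 3; 9 mod 7 = 2, so Thursday + 2 = Saturday.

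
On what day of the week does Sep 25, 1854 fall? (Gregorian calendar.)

Doomsday rule: the anchor day for the 1800s is Friday. For year 54: 54÷12 = 4 r 6, and 6÷4 = 1, so 4+6+1 = 11.
Friday + 11 ≡ Tuesday — that's 1854's doomsday.
In September the doomsday date is Sep 5.
Sep 25 is 20 days after Sep 5; 20 mod 7 = 6, so Tuesday + 6 = Monday.

Monday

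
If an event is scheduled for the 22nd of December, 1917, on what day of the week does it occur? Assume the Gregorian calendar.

Saturday

Doomsday rule: the anchor day for the 1900s is Wednesday. For year 17: 17÷12 = 1 r 5, and 5÷4 = 1, so 1+5+1 = 7.
Wednesday + 7 ≡ Wednesday — that's 1917's doomsday.
In December the doomsday date is Dec 12.
Dec 22 is 10 days after Dec 12; 10 mod 7 = 3, so Wednesday + 3 = Saturday.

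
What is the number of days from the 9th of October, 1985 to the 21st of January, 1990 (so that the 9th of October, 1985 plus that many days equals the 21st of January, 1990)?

Oct 9, 1985 → Oct 9, 1986: 365 days.
Oct 9, 1986 → Oct 9, 1987: 365 days.
Oct 9, 1987 → Oct 9, 1988: 366 days (Feb 29, 1988 is in that span).
Oct 9, 1988 → Oct 9, 1989: 365 days.
Oct 9, 1989 → Nov 9, 1989: 31 days (October has 31).
Nov 9, 1989 → Dec 9, 1989: 30 days (November has 30).
Dec 9, 1989 → Jan 9, 1990: 31 days (December has 31).
Jan 9, 1990 → Jan 21, 1990: 12 days.
Total: 1565 days.

1565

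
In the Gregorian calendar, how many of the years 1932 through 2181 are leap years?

Multiples of 4 in [1932,2181]: 63.
Of those, multiples of 100: 2 (not leap unless ÷400).
Multiples of 400: 1.
Leap years = 63 − 2 + 1 = 62.

62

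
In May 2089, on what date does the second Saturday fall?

May 14, 2089

May 1, 2089 is a Sunday.
The first Saturday is therefore May 7 (6 days later).
The second Saturday is 7 + 1×7 = May 14.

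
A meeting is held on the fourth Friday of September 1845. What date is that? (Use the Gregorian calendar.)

September 1, 1845 is a Monday.
The first Friday is therefore September 5 (4 days later).
The fourth Friday is 5 + 3×7 = September 26.

September 26, 1845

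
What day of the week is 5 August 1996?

Monday

Doomsday rule: the anchor day for the 1900s is Wednesday. For year 96: 96÷12 = 8 r 0, and 0÷4 = 0, so 8+0+0 = 8.
Wednesday + 8 ≡ Thursday — that's 1996's doomsday.
In August the doomsday date is Aug 8.
Aug 5 is 3 days before Aug 8; 3 mod 7 = 3, so Thursday − 3 = Monday.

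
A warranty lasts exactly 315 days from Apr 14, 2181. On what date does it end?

Apr has 30 days: +17 → May 1, 2181 (298 left).
May has 31 days: +31 → Jun 1, 2181 (267 left).
Jun has 30 days: +30 → Jul 1, 2181 (237 left).
Jul has 31 days: +31 → Aug 1, 2181 (206 left).
Aug has 31 days: +31 → Sep 1, 2181 (175 left).
Sep has 30 days: +30 → Oct 1, 2181 (145 left).
Oct has 31 days: +31 → Nov 1, 2181 (114 left).
Nov has 30 days: +30 → Dec 1, 2181 (84 left).
Dec has 31 days: +31 → Jan 1, 2182 (53 left).
Jan has 31 days: +31 → Feb 1, 2182 (22 left).
+22 → Feb 23, 2182.

February 23, 2182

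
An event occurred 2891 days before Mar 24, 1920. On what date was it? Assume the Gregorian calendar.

−366 (one year; includes Feb 29, 1920) → Mar 24, 1919 (2525 left).
−365 (one year) → Mar 24, 1918 (2160 left).
−365 (one year) → Mar 24, 1917 (1795 left).
−365 (one year) → Mar 24, 1916 (1430 left).
−366 (one year; includes Feb 29, 1916) → Mar 24, 1915 (1064 left).
−365 (one year) → Mar 24, 1914 (699 left).
−365 (one year) → Mar 24, 1913 (334 left).
−24 → Feb 28, 1913 (end of Feb, 28 days; 310 left).
−28 → Jan 31, 1913 (end of Jan, 31 days; 282 left).
−31 → Dec 31, 1912 (end of Dec, 31 days; 251 left).
−31 → Nov 30, 1912 (end of Nov, 30 days; 220 left).
−30 → Oct 31, 1912 (end of Oct, 31 days; 190 left).
−31 → Sep 30, 1912 (end of Sep, 30 days; 159 left).
−30 → Aug 31, 1912 (end of Aug, 31 days; 129 left).
−31 → Jul 31, 1912 (end of Jul, 31 days; 98 left).
−31 → Jun 30, 1912 (end of Jun, 30 days; 67 left).
−30 → May 31, 1912 (end of May, 31 days; 37 left).
−31 → Apr 30, 1912 (end of Apr, 30 days; 6 left).
−6 → Apr 24, 1912.

April 24, 1912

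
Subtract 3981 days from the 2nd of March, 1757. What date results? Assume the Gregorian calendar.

April 8, 1746

−365 (one year) → Mar 2, 1756 (3616 left).
−366 (one year; includes Feb 29, 1756) → Mar 2, 1755 (3250 left).
−365 (one year) → Mar 2, 1754 (2885 left).
−365 (one year) → Mar 2, 1753 (2520 left).
−365 (one year) → Mar 2, 1752 (2155 left).
−366 (one year; includes Feb 29, 1752) → Mar 2, 1751 (1789 left).
−365 (one year) → Mar 2, 1750 (1424 left).
−365 (one year) → Mar 2, 1749 (1059 left).
−365 (one year) → Mar 2, 1748 (694 left).
−366 (one year; includes Feb 29, 1748) → Mar 2, 1747 (328 left).
−2 → Feb 28, 1747 (end of Feb, 28 days; 326 left).
−28 → Jan 31, 1747 (end of Jan, 31 days; 298 left).
−31 → Dec 31, 1746 (end of Dec, 31 days; 267 left).
−31 → Nov 30, 1746 (end of Nov, 30 days; 236 left).
−30 → Oct 31, 1746 (end of Oct, 31 days; 206 left).
−31 → Sep 30, 1746 (end of Sep, 30 days; 175 left).
−30 → Aug 31, 1746 (end of Aug, 31 days; 145 left).
−31 → Jul 31, 1746 (end of Jul, 31 days; 114 left).
−31 → Jun 30, 1746 (end of Jun, 30 days; 83 left).
−30 → May 31, 1746 (end of May, 31 days; 53 left).
−31 → Apr 30, 1746 (end of Apr, 30 days; 22 left).
−22 → Apr 8, 1746.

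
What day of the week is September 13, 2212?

Doomsday rule: the anchor day for the 2200s is Friday. For year 12: 12÷12 = 1 r 0, and 0÷4 = 0, so 1+0+0 = 1.
Friday + 1 ≡ Saturday — that's 2212's doomsday.
In September the doomsday date is Sep 5.
Sep 13 is 8 days after Sep 5; 8 mod 7 = 1, so Saturday + 1 = Sunday.

Sunday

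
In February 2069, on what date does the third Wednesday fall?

February 1, 2069 is a Friday.
The first Wednesday is therefore February 6 (5 days later).
The third Wednesday is 6 + 2×7 = February 20.

February 20, 2069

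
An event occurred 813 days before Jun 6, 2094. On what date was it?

−365 (one year) → Jun 6, 2093 (448 left).
−365 (one year) → Jun 6, 2092 (83 left).
−6 → May 31, 2092 (end of May, 31 days; 77 left).
−31 → Apr 30, 2092 (end of Apr, 30 days; 46 left).
−30 → Mar 31, 2092 (end of Mar, 31 days; 16 left).
−16 → Mar 15, 2092.

March 15, 2092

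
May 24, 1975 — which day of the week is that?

Saturday

Doomsday rule: the anchor day for the 1900s is Wednesday. For year 75: 75÷12 = 6 r 3, and 3÷4 = 0, so 6+3+0 = 9.
Wednesday + 9 ≡ Friday — that's 1975's doomsday.
In May the doomsday date is May 9.
May 24 is 15 days after May 9; 15 mod 7 = 1, so Friday + 1 = Saturday.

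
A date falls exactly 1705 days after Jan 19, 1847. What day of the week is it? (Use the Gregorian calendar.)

Jan 19, 1847 is a Tuesday.
1705 mod 7 = 4, so 1705 days after a Tuesday is Tuesday + 4 = Saturday.

Saturday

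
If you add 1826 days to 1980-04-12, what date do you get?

April 12, 1985

+365 (one year) → Apr 12, 1981 (1461 left).
+365 (one year) → Apr 12, 1982 (1096 left).
+365 (one year) → Apr 12, 1983 (731 left).
+366 (one year; includes Feb 29, 1984) → Apr 12, 1984 (365 left).
Apr has 30 days: +19 → May 1, 1984 (346 left).
May has 31 days: +31 → Jun 1, 1984 (315 left).
Jun has 30 days: +30 → Jul 1, 1984 (285 left).
Jul has 31 days: +31 → Aug 1, 1984 (254 left).
Aug has 31 days: +31 → Sep 1, 1984 (223 left).
Sep has 30 days: +30 → Oct 1, 1984 (193 left).
Oct has 31 days: +31 → Nov 1, 1984 (162 left).
Nov has 30 days: +30 → Dec 1, 1984 (132 left).
Dec has 31 days: +31 → Jan 1, 1985 (101 left).
Jan has 31 days: +31 → Feb 1, 1985 (70 left).
Feb has 28 days: +28 → Mar 1, 1985 (42 left).
Mar has 31 days: +31 → Apr 1, 1985 (11 left).
+11 → Apr 12, 1985.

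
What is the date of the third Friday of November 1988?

November 18, 1988

November 1, 1988 is a Tuesday.
The first Friday is therefore November 4 (3 days later).
The third Friday is 4 + 2×7 = November 18.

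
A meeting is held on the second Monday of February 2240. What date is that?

February 1, 2240 is a Saturday.
The first Monday is therefore February 3 (2 days later).
The second Monday is 3 + 1×7 = February 10.

February 10, 2240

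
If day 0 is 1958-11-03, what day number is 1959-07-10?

249

Nov 3, 1958 → Dec 3, 1958: 30 days (November has 30).
Dec 3, 1958 → Jan 3, 1959: 31 days (December has 31).
Jan 3, 1959 → Feb 3, 1959: 31 days (January has 31).
Feb 3, 1959 → Mar 3, 1959: 28 days (February has 28).
Mar 3, 1959 → Apr 3, 1959: 31 days (March has 31).
Apr 3, 1959 → May 3, 1959: 30 days (April has 30).
May 3, 1959 → Jun 3, 1959: 31 days (May has 31).
Jun 3, 1959 → Jul 3, 1959: 30 days (June has 30).
Jul 3, 1959 → Jul 10, 1959: 7 days.
Total: 249 days.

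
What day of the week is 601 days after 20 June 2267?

Jun 20, 2267 is a Thursday.
601 mod 7 = 6, so 601 days after a Thursday is Thursday + 6 = Wednesday.

Wednesday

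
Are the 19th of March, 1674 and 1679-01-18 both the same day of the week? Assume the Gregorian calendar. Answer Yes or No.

No

From Mar 19, 1674 to Jan 18, 1679 is 1766 days.
1766 mod 7 = 2, so they are different weekdays.
(Mar 19, 1674 is a Monday; Jan 18, 1679 is a Wednesday.)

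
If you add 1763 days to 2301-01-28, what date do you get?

November 26, 2305

+365 (one year) → Jan 28, 2302 (1398 left).
+365 (one year) → Jan 28, 2303 (1033 left).
+365 (one year) → Jan 28, 2304 (668 left).
+366 (one year; includes Feb 29, 2304) → Jan 28, 2305 (302 left).
Jan has 31 days: +4 → Feb 1, 2305 (298 left).
Feb has 28 days: +28 → Mar 1, 2305 (270 left).
Mar has 31 days: +31 → Apr 1, 2305 (239 left).
Apr has 30 days: +30 → May 1, 2305 (209 left).
May has 31 days: +31 → Jun 1, 2305 (178 left).
Jun has 30 days: +30 → Jul 1, 2305 (148 left).
Jul has 31 days: +31 → Aug 1, 2305 (117 left).
Aug has 31 days: +31 → Sep 1, 2305 (86 left).
Sep has 30 days: +30 → Oct 1, 2305 (56 left).
Oct has 31 days: +31 → Nov 1, 2305 (25 left).
+25 → Nov 26, 2305.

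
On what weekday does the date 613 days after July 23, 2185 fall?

Jul 23, 2185 is a Saturday.
613 mod 7 = 4, so 613 days after a Saturday is Saturday + 4 = Wednesday.

Wednesday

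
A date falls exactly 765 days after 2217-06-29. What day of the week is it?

Jun 29, 2217 is a Sunday.
765 mod 7 = 2, so 765 days after a Sunday is Sunday + 2 = Tuesday.

Tuesday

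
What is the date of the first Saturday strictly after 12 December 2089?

Dec 12, 2089 is a Monday.
From Monday to the next Saturday is 5 days.
Dec 12, 2089 + 5 = Dec 17, 2089.

December 17, 2089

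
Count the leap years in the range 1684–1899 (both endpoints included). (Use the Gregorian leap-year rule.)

52

Multiples of 4 in [1684,1899]: 54.
Of those, multiples of 100: 2 (not leap unless ÷400).
Multiples of 400: 0.
Leap years = 54 − 2 + 0 = 52.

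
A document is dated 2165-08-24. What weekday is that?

Doomsday rule: the anchor day for the 2100s is Sunday. For year 65: 65÷12 = 5 r 5, and 5÷4 = 1, so 5+5+1 = 11.
Sunday + 11 ≡ Thursday — that's 2165's doomsday.
In August the doomsday date is Aug 8.
Aug 24 is 16 days after Aug 8; 16 mod 7 = 2, so Thursday + 2 = Saturday.

Saturday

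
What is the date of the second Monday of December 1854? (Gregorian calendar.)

December 1, 1854 is a Friday.
The first Monday is therefore December 4 (3 days later).
The second Monday is 4 + 1×7 = December 11.

December 11, 1854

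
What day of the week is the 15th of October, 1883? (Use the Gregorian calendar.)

Monday

January 1, 1883 is a Monday.
Jan 1, 1883 → Feb 1, 1883: 31 days (January has 31).
Feb 1, 1883 → Mar 1, 1883: 28 days (February has 28).
Mar 1, 1883 → Apr 1, 1883: 31 days (March has 31).
Apr 1, 1883 → May 1, 1883: 30 days (April has 30).
May 1, 1883 → Jun 1, 1883: 31 days (May has 31).
Jun 1, 1883 → Jul 1, 1883: 30 days (June has 30).
Jul 1, 1883 → Aug 1, 1883: 31 days (July has 31).
Aug 1, 1883 → Sep 1, 1883: 31 days (August has 31).
Sep 1, 1883 → Oct 1, 1883: 30 days (September has 30).
Oct 1, 1883 → Oct 15, 1883: 14 days.
Total: 287 days.
287 mod 7 = 0, so Monday + 0 = Monday.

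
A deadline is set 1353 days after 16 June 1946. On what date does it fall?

+365 (one year) → Jun 16, 1947 (988 left).
+366 (one year; includes Feb 29, 1948) → Jun 16, 1948 (622 left).
+365 (one year) → Jun 16, 1949 (257 left).
Jun has 30 days: +15 → Jul 1, 1949 (242 left).
Jul has 31 days: +31 → Aug 1, 1949 (211 left).
Aug has 31 days: +31 → Sep 1, 1949 (180 left).
Sep has 30 days: +30 → Oct 1, 1949 (150 left).
Oct has 31 days: +31 → Nov 1, 1949 (119 left).
Nov has 30 days: +30 → Dec 1, 1949 (89 left).
Dec has 31 days: +31 → Jan 1, 1950 (58 left).
Jan has 31 days: +31 → Feb 1, 1950 (27 left).
+27 → Feb 28, 1950.

February 28, 1950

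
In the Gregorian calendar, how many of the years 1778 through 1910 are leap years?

Multiples of 4 in [1778,1910]: 33.
Of those, multiples of 100: 2 (not leap unless ÷400).
Multiples of 400: 0.
Leap years = 33 − 2 + 0 = 31.

31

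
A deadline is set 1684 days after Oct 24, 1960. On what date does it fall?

June 4, 1965

+365 (one year) → Oct 24, 1961 (1319 left).
+365 (one year) → Oct 24, 1962 (954 left).
+365 (one year) → Oct 24, 1963 (589 left).
+366 (one year; includes Feb 29, 1964) → Oct 24, 1964 (223 left).
Oct has 31 days: +8 → Nov 1, 1964 (215 left).
Nov has 30 days: +30 → Dec 1, 1964 (185 left).
Dec has 31 days: +31 → Jan 1, 1965 (154 left).
Jan has 31 days: +31 → Feb 1, 1965 (123 left).
Feb has 28 days: +28 → Mar 1, 1965 (95 left).
Mar has 31 days: +31 → Apr 1, 1965 (64 left).
Apr has 30 days: +30 → May 1, 1965 (34 left).
May has 31 days: +31 → Jun 1, 1965 (3 left).
+3 → Jun 4, 1965.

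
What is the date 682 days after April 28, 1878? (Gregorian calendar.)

+365 (one year) → Apr 28, 1879 (317 left).
Apr has 30 days: +3 → May 1, 1879 (314 left).
May has 31 days: +31 → Jun 1, 1879 (283 left).
Jun has 30 days: +30 → Jul 1, 1879 (253 left).
Jul has 31 days: +31 → Aug 1, 1879 (222 left).
Aug has 31 days: +31 → Sep 1, 1879 (191 left).
Sep has 30 days: +30 → Oct 1, 1879 (161 left).
Oct has 31 days: +31 → Nov 1, 1879 (130 left).
Nov has 30 days: +30 → Dec 1, 1879 (100 left).
Dec has 31 days: +31 → Jan 1, 1880 (69 left).
Jan has 31 days: +31 → Feb 1, 1880 (38 left).
Feb has 29 days: +29 → Mar 1, 1880 (9 left).
+9 → Mar 10, 1880.

March 10, 1880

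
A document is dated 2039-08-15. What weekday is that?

January 1, 2039 is a Saturday.
Jan 1, 2039 → Feb 1, 2039: 31 days (January has 31).
Feb 1, 2039 → Mar 1, 2039: 28 days (February has 28).
Mar 1, 2039 → Apr 1, 2039: 31 days (March has 31).
Apr 1, 2039 → May 1, 2039: 30 days (April has 30).
May 1, 2039 → Jun 1, 2039: 31 days (May has 31).
Jun 1, 2039 → Jul 1, 2039: 30 days (June has 30).
Jul 1, 2039 → Aug 1, 2039: 31 days (July has 31).
Aug 1, 2039 → Aug 15, 2039: 14 days.
Total: 226 days.
226 mod 7 = 2, so Saturday + 2 = Monday.

Monday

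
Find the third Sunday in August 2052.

August 18, 2052

August 1, 2052 is a Thursday.
The first Sunday is therefore August 4 (3 days later).
The third Sunday is 4 + 2×7 = August 18.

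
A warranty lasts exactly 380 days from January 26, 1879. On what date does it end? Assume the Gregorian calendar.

February 10, 1880

Jan has 31 days: +6 → Feb 1, 1879 (374 left).
Feb has 28 days: +28 → Mar 1, 1879 (346 left).
Mar has 31 days: +31 → Apr 1, 1879 (315 left).
Apr has 30 days: +30 → May 1, 1879 (285 left).
May has 31 days: +31 → Jun 1, 1879 (254 left).
Jun has 30 days: +30 → Jul 1, 1879 (224 left).
Jul has 31 days: +31 → Aug 1, 1879 (193 left).
Aug has 31 days: +31 → Sep 1, 1879 (162 left).
Sep has 30 days: +30 → Oct 1, 1879 (132 left).
Oct has 31 days: +31 → Nov 1, 1879 (101 left).
Nov has 30 days: +30 → Dec 1, 1879 (71 left).
Dec has 31 days: +31 → Jan 1, 1880 (40 left).
Jan has 31 days: +31 → Feb 1, 1880 (9 left).
+9 → Feb 10, 1880.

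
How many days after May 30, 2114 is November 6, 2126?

May 30, 2114 → May 30, 2115: 365 days.
May 30, 2115 → May 30, 2116: 366 days (Feb 29, 2116 is in that span).
May 30, 2116 → May 30, 2117: 365 days.
May 30, 2117 → May 30, 2118: 365 days.
May 30, 2118 → May 30, 2119: 365 days.
May 30, 2119 → May 30, 2120: 366 days (Feb 29, 2120 is in that span).
May 30, 2120 → May 30, 2121: 365 days.
May 30, 2121 → May 30, 2122: 365 days.
May 30, 2122 → May 30, 2123: 365 days.
May 30, 2123 → May 30, 2124: 366 days (Feb 29, 2124 is in that span).
May 30, 2124 → May 30, 2125: 365 days.
May 30, 2125 → May 30, 2126: 365 days.
May 30, 2126 → Jun 30, 2126: 31 days (May has 31).
Jun 30, 2126 → Jul 30, 2126: 30 days (June has 30).
Jul 30, 2126 → Aug 30, 2126: 31 days (July has 31).
Aug 30, 2126 → Sep 30, 2126: 31 days (August has 31).
Sep 30, 2126 → Oct 30, 2126: 30 days (September has 30).
Oct 30, 2126 → Nov 6, 2126: 7 days.
Total: 4543 days.

4543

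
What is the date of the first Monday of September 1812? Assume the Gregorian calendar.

September 7, 1812

September 1, 1812 is a Tuesday.
The first Monday is therefore September 7 (6 days later).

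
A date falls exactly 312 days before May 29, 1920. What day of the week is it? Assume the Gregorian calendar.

Tuesday

May 29, 1920 is a Saturday.
312 mod 7 = 4, so 312 days before a Saturday is Saturday − 4 = Tuesday.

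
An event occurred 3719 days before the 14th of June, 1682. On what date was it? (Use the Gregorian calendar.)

April 8, 1672

−365 (one year) → Jun 14, 1681 (3354 left).
−365 (one year) → Jun 14, 1680 (2989 left).
−366 (one year; includes Feb 29, 1680) → Jun 14, 1679 (2623 left).
−365 (one year) → Jun 14, 1678 (2258 left).
−365 (one year) → Jun 14, 1677 (1893 left).
−365 (one year) → Jun 14, 1676 (1528 left).
−366 (one year; includes Feb 29, 1676) → Jun 14, 1675 (1162 left).
−365 (one year) → Jun 14, 1674 (797 left).
−365 (one year) → Jun 14, 1673 (432 left).
−365 (one year) → Jun 14, 1672 (67 left).
−14 → May 31, 1672 (end of May, 31 days; 53 left).
−31 → Apr 30, 1672 (end of Apr, 30 days; 22 left).
−22 → Apr 8, 1672.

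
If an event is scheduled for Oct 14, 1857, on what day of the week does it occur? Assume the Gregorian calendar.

Wednesday

Doomsday rule: the anchor day for the 1800s is Friday. For year 57: 57÷12 = 4 r 9, and 9÷4 = 2, so 4+9+2 = 15.
Friday + 15 ≡ Saturday — that's 1857's doomsday.
In October the doomsday date is Oct 10.
Oct 14 is 4 days after Oct 10; 4 mod 7 = 4, so Saturday + 4 = Wednesday.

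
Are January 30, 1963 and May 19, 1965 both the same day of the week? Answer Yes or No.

Yes

From Jan 30, 1963 to May 19, 1965 is 840 days.
840 mod 7 = 0, so they are the same weekday.
(Jan 30, 1963 is a Wednesday; May 19, 1965 is a Wednesday.)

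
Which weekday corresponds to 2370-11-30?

Monday

Doomsday rule: the anchor day for the 2300s is Wednesday. For year 70: 70÷12 = 5 r 10, and 10÷4 = 2, so 5+10+2 = 17.
Wednesday + 17 ≡ Saturday — that's 2370's doomsday.
In November the doomsday date is Nov 7.
Nov 30 is 23 days after Nov 7; 23 mod 7 = 2, so Saturday + 2 = Monday.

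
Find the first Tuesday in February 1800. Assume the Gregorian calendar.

February 1, 1800 is a Saturday.
The first Tuesday is therefore February 4 (3 days later).

February 4, 1800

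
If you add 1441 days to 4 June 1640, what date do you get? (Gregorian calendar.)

+365 (one year) → Jun 4, 1641 (1076 left).
+365 (one year) → Jun 4, 1642 (711 left).
+365 (one year) → Jun 4, 1643 (346 left).
Jun has 30 days: +27 → Jul 1, 1643 (319 left).
Jul has 31 days: +31 → Aug 1, 1643 (288 left).
Aug has 31 days: +31 → Sep 1, 1643 (257 left).
Sep has 30 days: +30 → Oct 1, 1643 (227 left).
Oct has 31 days: +31 → Nov 1, 1643 (196 left).
Nov has 30 days: +30 → Dec 1, 1643 (166 left).
Dec has 31 days: +31 → Jan 1, 1644 (135 left).
Jan has 31 days: +31 → Feb 1, 1644 (104 left).
Feb has 29 days: +29 → Mar 1, 1644 (75 left).
Mar has 31 days: +31 → Apr 1, 1644 (44 left).
Apr has 30 days: +30 → May 1, 1644 (14 left).
+14 → May 15, 1644.

May 15, 1644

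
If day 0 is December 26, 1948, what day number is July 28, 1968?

Dec 26, 1948 → Dec 26, 1949: 365 days.
Dec 26, 1949 → Dec 26, 1950: 365 days.
Dec 26, 1950 → Dec 26, 1951: 365 days.
Dec 26, 1951 → Dec 26, 1952: 366 days (Feb 29, 1952 is in that span).
Dec 26, 1952 → Dec 26, 1953: 365 days.
Dec 26, 1953 → Dec 26, 1954: 365 days.
Dec 26, 1954 → Dec 26, 1955: 365 days.
Dec 26, 1955 → Dec 26, 1956: 366 days (Feb 29, 1956 is in that span).
Dec 26, 1956 → Dec 26, 1957: 365 days.
Dec 26, 1957 → Dec 26, 1958: 365 days.
Dec 26, 1958 → Dec 26, 1959: 365 days.
Dec 26, 1959 → Dec 26, 1960: 366 days (Feb 29, 1960 is in that span).
Dec 26, 1960 → Dec 26, 1961: 365 days.
Dec 26, 1961 → Dec 26, 1962: 365 days.
Dec 26, 1962 → Dec 26, 1963: 365 days.
Dec 26, 1963 → Dec 26, 1964: 366 days (Feb 29, 1964 is in that span).
Dec 26, 1964 → Dec 26, 1965: 365 days.
Dec 26, 1965 → Dec 26, 1966: 365 days.
Dec 26, 1966 → Dec 26, 1967: 365 days.
Dec 26, 1967 → Jan 26, 1968: 31 days (December has 31).
Jan 26, 1968 → Feb 26, 1968: 31 days (January has 31).
Feb 26, 1968 → Mar 26, 1968: 29 days (February has 29).
Mar 26, 1968 → Apr 26, 1968: 31 days (March has 31).
Apr 26, 1968 → May 26, 1968: 30 days (April has 30).
May 26, 1968 → Jun 26, 1968: 31 days (May has 31).
Jun 26, 1968 → Jul 26, 1968: 30 days (June has 30).
Jul 26, 1968 → Jul 28, 1968: 2 days.
Total: 7154 days.

7154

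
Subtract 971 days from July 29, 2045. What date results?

−365 (one year) → Jul 29, 2044 (606 left).
−366 (one year; includes Feb 29, 2044) → Jul 29, 2043 (240 left).
−29 → Jun 30, 2043 (end of Jun, 30 days; 211 left).
−30 → May 31, 2043 (end of May, 31 days; 181 left).
−31 → Apr 30, 2043 (end of Apr, 30 days; 150 left).
−30 → Mar 31, 2043 (end of Mar, 31 days; 120 left).
−31 → Feb 28, 2043 (end of Feb, 28 days; 89 left).
−28 → Jan 31, 2043 (end of Jan, 31 days; 61 left).
−31 → Dec 31, 2042 (end of Dec, 31 days; 30 left).
−30 → Dec 1, 2042.

December 1, 2042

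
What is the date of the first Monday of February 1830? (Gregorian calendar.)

February 1, 1830 is a Monday.
The first Monday is therefore February 1 (same day).

February 1, 1830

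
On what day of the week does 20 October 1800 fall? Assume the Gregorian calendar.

Doomsday rule: the anchor day for the 1800s is Friday. For year 00: 0÷12 = 0 r 0, and 0÷4 = 0, so 0+0+0 = 0.
Friday + 0 ≡ Friday — that's 1800's doomsday.
In October the doomsday date is Oct 10.
Oct 20 is 10 days after Oct 10; 10 mod 7 = 3, so Friday + 3 = Monday.

Monday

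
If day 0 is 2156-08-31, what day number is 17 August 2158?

716

Aug 31, 2156 → Aug 31, 2157: 365 days.
Aug 31, 2157 → Sep 30, 2157: 30 days (August has 31).
Sep 30, 2157 → Oct 30, 2157: 30 days (September has 30).
Oct 30, 2157 → Nov 30, 2157: 31 days (October has 31).
Nov 30, 2157 → Dec 30, 2157: 30 days (November has 30).
Dec 30, 2157 → Jan 30, 2158: 31 days (December has 31).
Jan 30, 2158 → Feb 28, 2158: 29 days (January has 31).
Feb 28, 2158 → Mar 28, 2158: 28 days (February has 28).
Mar 28, 2158 → Apr 28, 2158: 31 days (March has 31).
Apr 28, 2158 → May 28, 2158: 30 days (April has 30).
May 28, 2158 → Jun 28, 2158: 31 days (May has 31).
Jun 28, 2158 → Jul 28, 2158: 30 days (June has 30).
Jul 28, 2158 → Aug 17, 2158: 20 days.
Total: 716 days.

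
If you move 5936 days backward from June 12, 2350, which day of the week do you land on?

First find the weekday of Jun 12, 2350. Doomsday rule: the anchor day for the 2300s is Wednesday. For year 50: 50÷12 = 4 r 2, and 2÷4 = 0, so 4+2+0 = 6.
Wednesday + 6 ≡ Tuesday — that's 2350's doomsday.
In June the doomsday date is Jun 6.
Jun 12 is 6 days after Jun 6; 6 mod 7 = 6, so Tuesday + 6 = Monday.
5936 mod 7 = 0, so 5936 days before a Monday is Monday − 0 = Monday.

Monday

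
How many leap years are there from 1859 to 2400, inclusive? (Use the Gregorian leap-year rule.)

132

Multiples of 4 in [1859,2400]: 136.
Of those, multiples of 100: 6 (not leap unless ÷400).
Multiples of 400: 2.
Leap years = 136 − 6 + 2 = 132.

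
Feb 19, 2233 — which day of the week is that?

Doomsday rule: the anchor day for the 2200s is Friday. For year 33: 33÷12 = 2 r 9, and 9÷4 = 2, so 2+9+2 = 13.
Friday + 13 ≡ Thursday — that's 2233's doomsday.
In February the doomsday date is Feb 28 (2233 is not a leap year).
Feb 19 is 9 days before Feb 28; 9 mod 7 = 2, so Thursday − 2 = Tuesday.

Tuesday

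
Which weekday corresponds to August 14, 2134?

Doomsday rule: the anchor day for the 2100s is Sunday. For year 34: 34÷12 = 2 r 10, and 10÷4 = 2, so 2+10+2 = 14.
Sunday + 14 ≡ Sunday — that's 2134's doomsday.
In August the doomsday date is Aug 8.
Aug 14 is 6 days after Aug 8; 6 mod 7 = 6, so Sunday + 6 = Saturday.

Saturday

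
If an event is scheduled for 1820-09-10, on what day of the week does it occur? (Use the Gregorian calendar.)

Sunday

Doomsday rule: the anchor day for the 1800s is Friday. For year 20: 20÷12 = 1 r 8, and 8÷4 = 2, so 1+8+2 = 11.
Friday + 11 ≡ Tuesday — that's 1820's doomsday.
In September the doomsday date is Sep 5.
Sep 10 is 5 days after Sep 5; 5 mod 7 = 5, so Tuesday + 5 = Sunday.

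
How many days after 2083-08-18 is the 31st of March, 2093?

Aug 18, 2083 → Aug 18, 2084: 366 days (Feb 29, 2084 is in that span).
Aug 18, 2084 → Aug 18, 2085: 365 days.
Aug 18, 2085 → Aug 18, 2086: 365 days.
Aug 18, 2086 → Aug 18, 2087: 365 days.
Aug 18, 2087 → Aug 18, 2088: 366 days (Feb 29, 2088 is in that span).
Aug 18, 2088 → Aug 18, 2089: 365 days.
Aug 18, 2089 → Aug 18, 2090: 365 days.
Aug 18, 2090 → Aug 18, 2091: 365 days.
Aug 18, 2091 → Aug 18, 2092: 366 days (Feb 29, 2092 is in that span).
Aug 18, 2092 → Sep 18, 2092: 31 days (August has 31).
Sep 18, 2092 → Oct 18, 2092: 30 days (September has 30).
Oct 18, 2092 → Nov 18, 2092: 31 days (October has 31).
Nov 18, 2092 → Dec 18, 2092: 30 days (November has 30).
Dec 18, 2092 → Jan 18, 2093: 31 days (December has 31).
Jan 18, 2093 → Feb 18, 2093: 31 days (January has 31).
Feb 18, 2093 → Mar 18, 2093: 28 days (February has 28).
Mar 18, 2093 → Mar 31, 2093: 13 days.
Total: 3513 days.

3513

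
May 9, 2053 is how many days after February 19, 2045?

3001

Feb 19, 2045 → Feb 19, 2046: 365 days.
Feb 19, 2046 → Feb 19, 2047: 365 days.
Feb 19, 2047 → Feb 19, 2048: 365 days.
Feb 19, 2048 → Feb 19, 2049: 366 days (Feb 29, 2048 is in that span).
Feb 19, 2049 → Feb 19, 2050: 365 days.
Feb 19, 2050 → Feb 19, 2051: 365 days.
Feb 19, 2051 → Feb 19, 2052: 365 days.
Feb 19, 2052 → Feb 19, 2053: 366 days (Feb 29, 2052 is in that span).
Feb 19, 2053 → Mar 19, 2053: 28 days (February has 28).
Mar 19, 2053 → Apr 19, 2053: 31 days (March has 31).
Apr 19, 2053 → May 9, 2053: 20 days.
Total: 3001 days.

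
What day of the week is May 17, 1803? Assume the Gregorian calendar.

Tuesday

Doomsday rule: the anchor day for the 1800s is Friday. For year 03: 3÷12 = 0 r 3, and 3÷4 = 0, so 0+3+0 = 3.
Friday + 3 ≡ Monday — that's 1803's doomsday.
In May the doomsday date is May 9.
May 17 is 8 days after May 9; 8 mod 7 = 1, so Monday + 1 = Tuesday.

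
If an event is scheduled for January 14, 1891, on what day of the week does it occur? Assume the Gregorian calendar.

Wednesday

Doomsday rule: the anchor day for the 1800s is Friday. For year 91: 91÷12 = 7 r 7, and 7÷4 = 1, so 7+7+1 = 15.
Friday + 15 ≡ Saturday — that's 1891's doomsday.
In January the doomsday date is Jan 3 (1891 is not a leap year).
Jan 14 is 11 days after Jan 3; 11 mod 7 = 4, so Saturday + 4 = Wednesday.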